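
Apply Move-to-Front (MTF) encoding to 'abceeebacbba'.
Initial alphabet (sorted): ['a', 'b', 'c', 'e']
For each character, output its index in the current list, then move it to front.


MTF encoding:
'a': index 0 in ['a', 'b', 'c', 'e'] -> ['a', 'b', 'c', 'e']
'b': index 1 in ['a', 'b', 'c', 'e'] -> ['b', 'a', 'c', 'e']
'c': index 2 in ['b', 'a', 'c', 'e'] -> ['c', 'b', 'a', 'e']
'e': index 3 in ['c', 'b', 'a', 'e'] -> ['e', 'c', 'b', 'a']
'e': index 0 in ['e', 'c', 'b', 'a'] -> ['e', 'c', 'b', 'a']
'e': index 0 in ['e', 'c', 'b', 'a'] -> ['e', 'c', 'b', 'a']
'b': index 2 in ['e', 'c', 'b', 'a'] -> ['b', 'e', 'c', 'a']
'a': index 3 in ['b', 'e', 'c', 'a'] -> ['a', 'b', 'e', 'c']
'c': index 3 in ['a', 'b', 'e', 'c'] -> ['c', 'a', 'b', 'e']
'b': index 2 in ['c', 'a', 'b', 'e'] -> ['b', 'c', 'a', 'e']
'b': index 0 in ['b', 'c', 'a', 'e'] -> ['b', 'c', 'a', 'e']
'a': index 2 in ['b', 'c', 'a', 'e'] -> ['a', 'b', 'c', 'e']


Output: [0, 1, 2, 3, 0, 0, 2, 3, 3, 2, 0, 2]


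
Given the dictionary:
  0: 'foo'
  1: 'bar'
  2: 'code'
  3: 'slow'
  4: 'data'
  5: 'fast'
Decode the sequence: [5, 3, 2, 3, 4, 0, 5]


Look up each index in the dictionary:
  5 -> 'fast'
  3 -> 'slow'
  2 -> 'code'
  3 -> 'slow'
  4 -> 'data'
  0 -> 'foo'
  5 -> 'fast'

Decoded: "fast slow code slow data foo fast"


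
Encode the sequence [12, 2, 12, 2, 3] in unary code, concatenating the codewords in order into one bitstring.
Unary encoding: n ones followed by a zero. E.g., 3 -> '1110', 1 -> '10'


Encode each number as n ones followed by a terminating 0:
  12 -> 1111111111110 (13 bits)
  2 -> 110 (3 bits)
  12 -> 1111111111110 (13 bits)
  2 -> 110 (3 bits)
  3 -> 1110 (4 bits)
Total length = 13 + 3 + 13 + 3 + 4 = 36 bits.

Unary([12, 2, 12, 2, 3]) = 111111111111011011111111111101101110 (36 bits)


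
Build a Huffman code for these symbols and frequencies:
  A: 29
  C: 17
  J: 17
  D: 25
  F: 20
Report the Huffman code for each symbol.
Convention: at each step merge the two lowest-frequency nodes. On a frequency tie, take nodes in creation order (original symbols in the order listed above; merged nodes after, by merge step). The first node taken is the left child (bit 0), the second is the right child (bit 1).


Huffman tree construction:
Step 1: Merge C(17) + J(17) = 34
Step 2: Merge F(20) + D(25) = 45
Step 3: Merge A(29) + (C+J)(34) = 63
Step 4: Merge (F+D)(45) + (A+(C+J))(63) = 108
Read each symbol's code off the tree from the root (left child = 0, right child = 1).

Codes:
  A: 10 (length 2)
  C: 110 (length 3)
  J: 111 (length 3)
  D: 01 (length 2)
  F: 00 (length 2)
Average code length: 250/108 = 2.3148 bits/symbol


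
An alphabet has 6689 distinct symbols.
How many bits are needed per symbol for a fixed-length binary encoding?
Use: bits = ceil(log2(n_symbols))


log2(6689) = 12.7076
Bracket: 2^12 = 4096 < 6689 <= 2^13 = 8192
So ceil(log2(6689)) = 13

bits = ceil(log2(6689)) = ceil(12.7076) = 13 bits


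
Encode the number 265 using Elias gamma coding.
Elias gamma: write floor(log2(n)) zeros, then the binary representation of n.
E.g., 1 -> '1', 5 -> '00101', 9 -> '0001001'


num_bits = floor(log2(265)) + 1 = 9
leading_zeros = num_bits - 1 = 8
binary(265) = 100001001

Elias gamma(265) = '00000000' + '100001001' = 00000000100001001 (17 bits)


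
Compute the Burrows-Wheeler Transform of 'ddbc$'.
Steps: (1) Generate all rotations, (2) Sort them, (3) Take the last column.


Rotations (sorted):
  0: $ddbc -> last char: c
  1: bc$dd -> last char: d
  2: c$ddb -> last char: b
  3: dbc$d -> last char: d
  4: ddbc$ -> last char: $


BWT = cdbd$


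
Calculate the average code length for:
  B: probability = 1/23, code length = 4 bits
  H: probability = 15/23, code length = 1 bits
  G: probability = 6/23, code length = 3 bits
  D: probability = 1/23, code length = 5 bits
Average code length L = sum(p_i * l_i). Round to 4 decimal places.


Weighted contributions p_i * l_i:
  B: (1/23) * 4 = 4/23
  H: (15/23) * 1 = 15/23
  G: (6/23) * 3 = 18/23
  D: (1/23) * 5 = 5/23
Sum = (4 + 15 + 18 + 5)/23 = 42/23

L = 42/23 = 1.8261 bits/symbol


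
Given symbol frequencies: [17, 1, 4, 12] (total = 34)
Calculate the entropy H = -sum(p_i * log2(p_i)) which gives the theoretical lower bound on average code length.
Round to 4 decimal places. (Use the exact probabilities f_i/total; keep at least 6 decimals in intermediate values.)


Per-symbol terms -p_i * log2(p_i) with p_i = f_i/34:
  p = 17/34 = 0.500000: log2(p) = -1.000000, -p*log2(p) = 0.500000
  p = 1/34 = 0.029412: log2(p) = -5.087463, -p*log2(p) = 0.149631
  p = 4/34 = 0.117647: log2(p) = -3.087463, -p*log2(p) = 0.363231
  p = 12/34 = 0.352941: log2(p) = -1.502500, -p*log2(p) = 0.530294
H = 0.500000 + 0.149631 + 0.363231 + 0.530294 = 1.543156

H = 1.5432 bits/symbol


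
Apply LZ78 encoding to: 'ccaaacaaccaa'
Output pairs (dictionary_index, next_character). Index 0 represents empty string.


LZ78 encoding steps:
Dictionary: {0: ''}
Step 1: w='' (idx 0), next='c' -> output (0, 'c'), add 'c' as idx 1
Step 2: w='c' (idx 1), next='a' -> output (1, 'a'), add 'ca' as idx 2
Step 3: w='' (idx 0), next='a' -> output (0, 'a'), add 'a' as idx 3
Step 4: w='a' (idx 3), next='c' -> output (3, 'c'), add 'ac' as idx 4
Step 5: w='a' (idx 3), next='a' -> output (3, 'a'), add 'aa' as idx 5
Step 6: w='c' (idx 1), next='c' -> output (1, 'c'), add 'cc' as idx 6
Step 7: w='aa' (idx 5), end of input -> output (5, '')


Encoded: [(0, 'c'), (1, 'a'), (0, 'a'), (3, 'c'), (3, 'a'), (1, 'c'), (5, '')]


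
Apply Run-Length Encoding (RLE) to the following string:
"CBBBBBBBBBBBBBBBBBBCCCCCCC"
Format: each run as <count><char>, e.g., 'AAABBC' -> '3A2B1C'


Scanning runs left to right:
  i=0: run of 'C' x 1 -> '1C'
  i=1: run of 'B' x 18 -> '18B'
  i=19: run of 'C' x 7 -> '7C'

RLE = 1C18B7C


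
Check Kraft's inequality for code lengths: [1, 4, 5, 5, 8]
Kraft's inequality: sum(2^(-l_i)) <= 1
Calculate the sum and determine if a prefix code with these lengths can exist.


Sum = 2^(-1) + 2^(-4) + 2^(-5) + 2^(-5) + 2^(-8)
    = 0.5 + 0.0625 + 0.03125 + 0.03125 + 0.00390625
    = 161/256 = 0.62890625
Since 0.62890625 <= 1, Kraft's inequality IS satisfied.
A prefix code with these lengths CAN exist.

Kraft sum = 0.62890625. Satisfied.


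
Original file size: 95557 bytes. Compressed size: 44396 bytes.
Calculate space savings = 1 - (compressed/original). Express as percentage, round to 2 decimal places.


ratio = compressed/original = 44396/95557 = 0.464602
savings = 1 - ratio = 1 - 0.464602 = 0.535398
as a percentage: 0.535398 * 100 = 53.54%

Space savings = 1 - 44396/95557 = 53.54%


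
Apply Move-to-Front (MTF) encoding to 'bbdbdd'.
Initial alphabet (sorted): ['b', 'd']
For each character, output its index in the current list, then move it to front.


MTF encoding:
'b': index 0 in ['b', 'd'] -> ['b', 'd']
'b': index 0 in ['b', 'd'] -> ['b', 'd']
'd': index 1 in ['b', 'd'] -> ['d', 'b']
'b': index 1 in ['d', 'b'] -> ['b', 'd']
'd': index 1 in ['b', 'd'] -> ['d', 'b']
'd': index 0 in ['d', 'b'] -> ['d', 'b']


Output: [0, 0, 1, 1, 1, 0]


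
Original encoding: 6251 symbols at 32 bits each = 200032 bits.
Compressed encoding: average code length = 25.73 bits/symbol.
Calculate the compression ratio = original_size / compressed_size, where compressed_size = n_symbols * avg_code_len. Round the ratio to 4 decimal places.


original_size = n_symbols * orig_bits = 6251 * 32 = 200032 bits
compressed_size = n_symbols * avg_code_len = 6251 * 25.73 = 160838.23 bits
ratio = original_size / compressed_size = 200032 / 160838.23 = 1.2437

Compression ratio = 1.2437


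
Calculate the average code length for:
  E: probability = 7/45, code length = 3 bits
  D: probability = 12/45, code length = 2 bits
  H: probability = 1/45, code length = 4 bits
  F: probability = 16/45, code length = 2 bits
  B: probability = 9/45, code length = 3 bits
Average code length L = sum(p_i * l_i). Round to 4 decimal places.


Weighted contributions p_i * l_i:
  E: (7/45) * 3 = 21/45
  D: (12/45) * 2 = 24/45
  H: (1/45) * 4 = 4/45
  F: (16/45) * 2 = 32/45
  B: (9/45) * 3 = 27/45
Sum = (21 + 24 + 4 + 32 + 27)/45 = 108/45

L = 108/45 = 2.4000 bits/symbol


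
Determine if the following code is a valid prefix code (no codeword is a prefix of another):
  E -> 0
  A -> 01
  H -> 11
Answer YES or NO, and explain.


Checking each pair (does one codeword prefix another?):
  E='0' vs A='01': prefix -- VIOLATION

NO -- this is NOT a valid prefix code. E (0) is a prefix of A (01).


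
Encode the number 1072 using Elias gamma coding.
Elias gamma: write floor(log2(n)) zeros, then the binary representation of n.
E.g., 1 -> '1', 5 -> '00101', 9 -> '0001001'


num_bits = floor(log2(1072)) + 1 = 11
leading_zeros = num_bits - 1 = 10
binary(1072) = 10000110000

Elias gamma(1072) = '0000000000' + '10000110000' = 000000000010000110000 (21 bits)


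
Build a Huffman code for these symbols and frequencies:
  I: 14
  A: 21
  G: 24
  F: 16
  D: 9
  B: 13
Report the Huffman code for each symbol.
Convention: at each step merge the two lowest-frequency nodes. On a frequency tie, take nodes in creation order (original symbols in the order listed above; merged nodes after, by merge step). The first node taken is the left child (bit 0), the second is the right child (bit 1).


Huffman tree construction:
Step 1: Merge D(9) + B(13) = 22
Step 2: Merge I(14) + F(16) = 30
Step 3: Merge A(21) + (D+B)(22) = 43
Step 4: Merge G(24) + (I+F)(30) = 54
Step 5: Merge (A+(D+B))(43) + (G+(I+F))(54) = 97
Read each symbol's code off the tree from the root (left child = 0, right child = 1).

Codes:
  I: 110 (length 3)
  A: 00 (length 2)
  G: 10 (length 2)
  F: 111 (length 3)
  D: 010 (length 3)
  B: 011 (length 3)
Average code length: 246/97 = 2.5361 bits/symbol


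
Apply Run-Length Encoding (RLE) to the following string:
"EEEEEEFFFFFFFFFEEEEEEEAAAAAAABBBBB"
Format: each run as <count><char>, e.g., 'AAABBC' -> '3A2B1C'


Scanning runs left to right:
  i=0: run of 'E' x 6 -> '6E'
  i=6: run of 'F' x 9 -> '9F'
  i=15: run of 'E' x 7 -> '7E'
  i=22: run of 'A' x 7 -> '7A'
  i=29: run of 'B' x 5 -> '5B'

RLE = 6E9F7E7A5B


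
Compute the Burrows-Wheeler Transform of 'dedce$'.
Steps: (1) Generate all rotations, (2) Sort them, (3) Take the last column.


Rotations (sorted):
  0: $dedce -> last char: e
  1: ce$ded -> last char: d
  2: dce$de -> last char: e
  3: dedce$ -> last char: $
  4: e$dedc -> last char: c
  5: edce$d -> last char: d


BWT = ede$cd


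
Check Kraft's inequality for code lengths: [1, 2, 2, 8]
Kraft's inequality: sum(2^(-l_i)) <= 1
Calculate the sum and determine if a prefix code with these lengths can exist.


Sum = 2^(-1) + 2^(-2) + 2^(-2) + 2^(-8)
    = 0.5 + 0.25 + 0.25 + 0.00390625
    = 257/256 = 1.00390625
Since 1.00390625 > 1, Kraft's inequality is NOT satisfied.
A prefix code with these lengths CANNOT exist.

Kraft sum = 1.00390625. Not satisfied.


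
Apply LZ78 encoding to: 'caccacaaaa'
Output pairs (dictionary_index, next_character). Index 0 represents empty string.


LZ78 encoding steps:
Dictionary: {0: ''}
Step 1: w='' (idx 0), next='c' -> output (0, 'c'), add 'c' as idx 1
Step 2: w='' (idx 0), next='a' -> output (0, 'a'), add 'a' as idx 2
Step 3: w='c' (idx 1), next='c' -> output (1, 'c'), add 'cc' as idx 3
Step 4: w='a' (idx 2), next='c' -> output (2, 'c'), add 'ac' as idx 4
Step 5: w='a' (idx 2), next='a' -> output (2, 'a'), add 'aa' as idx 5
Step 6: w='aa' (idx 5), end of input -> output (5, '')


Encoded: [(0, 'c'), (0, 'a'), (1, 'c'), (2, 'c'), (2, 'a'), (5, '')]


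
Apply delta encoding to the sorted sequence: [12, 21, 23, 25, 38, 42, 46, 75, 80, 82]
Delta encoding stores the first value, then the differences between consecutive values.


First value: 12
Deltas:
  21 - 12 = 9
  23 - 21 = 2
  25 - 23 = 2
  38 - 25 = 13
  42 - 38 = 4
  46 - 42 = 4
  75 - 46 = 29
  80 - 75 = 5
  82 - 80 = 2


Delta encoded: [12, 9, 2, 2, 13, 4, 4, 29, 5, 2]


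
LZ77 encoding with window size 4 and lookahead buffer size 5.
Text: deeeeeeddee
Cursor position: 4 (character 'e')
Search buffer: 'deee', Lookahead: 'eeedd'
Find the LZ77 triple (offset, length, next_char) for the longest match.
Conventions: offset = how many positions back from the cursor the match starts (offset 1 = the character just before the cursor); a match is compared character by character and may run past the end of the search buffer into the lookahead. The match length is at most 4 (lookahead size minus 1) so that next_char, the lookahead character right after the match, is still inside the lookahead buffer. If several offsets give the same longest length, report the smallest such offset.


Try each offset into the search buffer:
  offset=1 (pos 3, char 'e'): match length 3
  offset=2 (pos 2, char 'e'): match length 3
  offset=3 (pos 1, char 'e'): match length 3
  offset=4 (pos 0, char 'd'): match length 0
Longest match has length 3, found at offsets 1, 2, 3; take the smallest, offset 1.
next_char = character at position 4 + 3 = 7 -> 'd'

Best match: offset=1, length=3 (matching 'eee' starting at position 3)
LZ77 triple: (1, 3, 'd')


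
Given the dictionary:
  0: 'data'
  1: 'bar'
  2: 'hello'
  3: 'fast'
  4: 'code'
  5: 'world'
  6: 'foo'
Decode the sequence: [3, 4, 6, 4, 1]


Look up each index in the dictionary:
  3 -> 'fast'
  4 -> 'code'
  6 -> 'foo'
  4 -> 'code'
  1 -> 'bar'

Decoded: "fast code foo code bar"


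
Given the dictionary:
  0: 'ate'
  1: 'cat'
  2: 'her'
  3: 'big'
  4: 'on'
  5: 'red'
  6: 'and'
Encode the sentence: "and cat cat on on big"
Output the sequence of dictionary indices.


Look up each word in the dictionary:
  'and' -> 6
  'cat' -> 1
  'cat' -> 1
  'on' -> 4
  'on' -> 4
  'big' -> 3

Encoded: [6, 1, 1, 4, 4, 3]


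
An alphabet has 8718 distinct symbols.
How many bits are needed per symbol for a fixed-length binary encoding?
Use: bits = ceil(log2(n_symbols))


log2(8718) = 13.0898
Bracket: 2^13 = 8192 < 8718 <= 2^14 = 16384
So ceil(log2(8718)) = 14

bits = ceil(log2(8718)) = ceil(13.0898) = 14 bits


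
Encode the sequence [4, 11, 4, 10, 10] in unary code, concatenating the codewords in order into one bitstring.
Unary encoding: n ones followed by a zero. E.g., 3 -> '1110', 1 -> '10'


Encode each number as n ones followed by a terminating 0:
  4 -> 11110 (5 bits)
  11 -> 111111111110 (12 bits)
  4 -> 11110 (5 bits)
  10 -> 11111111110 (11 bits)
  10 -> 11111111110 (11 bits)
Total length = 5 + 12 + 5 + 11 + 11 = 44 bits.

Unary([4, 11, 4, 10, 10]) = 11110111111111110111101111111111011111111110 (44 bits)


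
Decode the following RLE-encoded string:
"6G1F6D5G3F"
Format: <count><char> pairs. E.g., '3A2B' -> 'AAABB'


Expanding each <count><char> pair:
  6G -> 'GGGGGG'
  1F -> 'F'
  6D -> 'DDDDDD'
  5G -> 'GGGGG'
  3F -> 'FFF'

Decoded = GGGGGGFDDDDDDGGGGGFFF


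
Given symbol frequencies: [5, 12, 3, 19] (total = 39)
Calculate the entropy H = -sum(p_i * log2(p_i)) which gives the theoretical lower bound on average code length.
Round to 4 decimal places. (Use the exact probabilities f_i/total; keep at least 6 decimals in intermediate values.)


Per-symbol terms -p_i * log2(p_i) with p_i = f_i/39:
  p = 5/39 = 0.128205: log2(p) = -2.963474, -p*log2(p) = 0.379933
  p = 12/39 = 0.307692: log2(p) = -1.700440, -p*log2(p) = 0.523212
  p = 3/39 = 0.076923: log2(p) = -3.700440, -p*log2(p) = 0.284649
  p = 19/39 = 0.487179: log2(p) = -1.037475, -p*log2(p) = 0.505436
H = 0.379933 + 0.523212 + 0.284649 + 0.505436 = 1.693230

H = 1.6932 bits/symbol


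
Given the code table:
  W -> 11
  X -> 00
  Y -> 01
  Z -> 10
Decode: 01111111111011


Decoding:
01 -> Y
11 -> W
11 -> W
11 -> W
11 -> W
10 -> Z
11 -> W


Result: YWWWWZW


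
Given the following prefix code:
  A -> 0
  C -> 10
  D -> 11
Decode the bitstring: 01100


Decoding step by step:
Bits 0 -> A
Bits 11 -> D
Bits 0 -> A
Bits 0 -> A


Decoded message: ADAA


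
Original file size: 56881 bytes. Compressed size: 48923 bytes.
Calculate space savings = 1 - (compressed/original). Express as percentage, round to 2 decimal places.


ratio = compressed/original = 48923/56881 = 0.860094
savings = 1 - ratio = 1 - 0.860094 = 0.139906
as a percentage: 0.139906 * 100 = 13.99%

Space savings = 1 - 48923/56881 = 13.99%


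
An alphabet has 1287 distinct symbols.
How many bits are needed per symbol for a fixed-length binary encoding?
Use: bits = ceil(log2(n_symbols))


log2(1287) = 10.3298
Bracket: 2^10 = 1024 < 1287 <= 2^11 = 2048
So ceil(log2(1287)) = 11

bits = ceil(log2(1287)) = ceil(10.3298) = 11 bits


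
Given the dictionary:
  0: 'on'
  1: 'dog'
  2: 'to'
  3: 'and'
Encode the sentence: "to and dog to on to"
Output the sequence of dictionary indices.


Look up each word in the dictionary:
  'to' -> 2
  'and' -> 3
  'dog' -> 1
  'to' -> 2
  'on' -> 0
  'to' -> 2

Encoded: [2, 3, 1, 2, 0, 2]


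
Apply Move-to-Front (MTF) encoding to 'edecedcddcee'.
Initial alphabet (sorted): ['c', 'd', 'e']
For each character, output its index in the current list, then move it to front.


MTF encoding:
'e': index 2 in ['c', 'd', 'e'] -> ['e', 'c', 'd']
'd': index 2 in ['e', 'c', 'd'] -> ['d', 'e', 'c']
'e': index 1 in ['d', 'e', 'c'] -> ['e', 'd', 'c']
'c': index 2 in ['e', 'd', 'c'] -> ['c', 'e', 'd']
'e': index 1 in ['c', 'e', 'd'] -> ['e', 'c', 'd']
'd': index 2 in ['e', 'c', 'd'] -> ['d', 'e', 'c']
'c': index 2 in ['d', 'e', 'c'] -> ['c', 'd', 'e']
'd': index 1 in ['c', 'd', 'e'] -> ['d', 'c', 'e']
'd': index 0 in ['d', 'c', 'e'] -> ['d', 'c', 'e']
'c': index 1 in ['d', 'c', 'e'] -> ['c', 'd', 'e']
'e': index 2 in ['c', 'd', 'e'] -> ['e', 'c', 'd']
'e': index 0 in ['e', 'c', 'd'] -> ['e', 'c', 'd']


Output: [2, 2, 1, 2, 1, 2, 2, 1, 0, 1, 2, 0]


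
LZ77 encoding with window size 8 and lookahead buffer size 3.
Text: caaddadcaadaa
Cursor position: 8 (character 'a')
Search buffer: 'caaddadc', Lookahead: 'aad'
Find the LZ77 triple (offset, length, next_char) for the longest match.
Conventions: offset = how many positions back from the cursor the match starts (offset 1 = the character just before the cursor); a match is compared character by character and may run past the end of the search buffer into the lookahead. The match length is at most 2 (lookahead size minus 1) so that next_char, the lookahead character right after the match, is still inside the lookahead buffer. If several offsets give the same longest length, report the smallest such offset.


Try each offset into the search buffer:
  offset=1 (pos 7, char 'c'): match length 0
  offset=2 (pos 6, char 'd'): match length 0
  offset=3 (pos 5, char 'a'): match length 1
  offset=4 (pos 4, char 'd'): match length 0
  offset=5 (pos 3, char 'd'): match length 0
  offset=6 (pos 2, char 'a'): match length 1
  offset=7 (pos 1, char 'a'): match length 2
  offset=8 (pos 0, char 'c'): match length 0
Longest match has length 2 at offset 7.
next_char = character at position 8 + 2 = 10 -> 'd'

Best match: offset=7, length=2 (matching 'aa' starting at position 1)
LZ77 triple: (7, 2, 'd')


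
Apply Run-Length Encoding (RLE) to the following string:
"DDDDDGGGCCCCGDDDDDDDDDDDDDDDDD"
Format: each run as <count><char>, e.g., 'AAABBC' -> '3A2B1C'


Scanning runs left to right:
  i=0: run of 'D' x 5 -> '5D'
  i=5: run of 'G' x 3 -> '3G'
  i=8: run of 'C' x 4 -> '4C'
  i=12: run of 'G' x 1 -> '1G'
  i=13: run of 'D' x 17 -> '17D'

RLE = 5D3G4C1G17D


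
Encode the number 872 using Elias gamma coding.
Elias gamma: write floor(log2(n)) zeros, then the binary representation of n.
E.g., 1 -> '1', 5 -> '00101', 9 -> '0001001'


num_bits = floor(log2(872)) + 1 = 10
leading_zeros = num_bits - 1 = 9
binary(872) = 1101101000

Elias gamma(872) = '000000000' + '1101101000' = 0000000001101101000 (19 bits)


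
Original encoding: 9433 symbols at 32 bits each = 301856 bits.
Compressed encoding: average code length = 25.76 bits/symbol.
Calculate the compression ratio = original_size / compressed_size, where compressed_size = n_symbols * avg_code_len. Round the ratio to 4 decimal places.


original_size = n_symbols * orig_bits = 9433 * 32 = 301856 bits
compressed_size = n_symbols * avg_code_len = 9433 * 25.76 = 242994.08 bits
ratio = original_size / compressed_size = 301856 / 242994.08 = 1.2422

Compression ratio = 1.2422


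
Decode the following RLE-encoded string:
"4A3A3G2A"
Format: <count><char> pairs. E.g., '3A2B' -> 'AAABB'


Expanding each <count><char> pair:
  4A -> 'AAAA'
  3A -> 'AAA'
  3G -> 'GGG'
  2A -> 'AA'

Decoded = AAAAAAAGGGAA


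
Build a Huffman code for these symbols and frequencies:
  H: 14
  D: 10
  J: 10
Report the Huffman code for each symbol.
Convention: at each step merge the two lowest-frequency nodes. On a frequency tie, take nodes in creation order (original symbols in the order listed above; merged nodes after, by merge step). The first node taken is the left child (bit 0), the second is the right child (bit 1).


Huffman tree construction:
Step 1: Merge D(10) + J(10) = 20
Step 2: Merge H(14) + (D+J)(20) = 34
Read each symbol's code off the tree from the root (left child = 0, right child = 1).

Codes:
  H: 0 (length 1)
  D: 10 (length 2)
  J: 11 (length 2)
Average code length: 54/34 = 1.5882 bits/symbol


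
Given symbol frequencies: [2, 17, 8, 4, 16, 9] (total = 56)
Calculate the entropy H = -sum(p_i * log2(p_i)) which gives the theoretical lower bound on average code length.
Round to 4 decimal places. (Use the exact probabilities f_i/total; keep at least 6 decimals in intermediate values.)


Per-symbol terms -p_i * log2(p_i) with p_i = f_i/56:
  p = 2/56 = 0.035714: log2(p) = -4.807355, -p*log2(p) = 0.171691
  p = 17/56 = 0.303571: log2(p) = -1.719892, -p*log2(p) = 0.522110
  p = 8/56 = 0.142857: log2(p) = -2.807355, -p*log2(p) = 0.401051
  p = 4/56 = 0.071429: log2(p) = -3.807355, -p*log2(p) = 0.271954
  p = 16/56 = 0.285714: log2(p) = -1.807355, -p*log2(p) = 0.516387
  p = 9/56 = 0.160714: log2(p) = -2.637430, -p*log2(p) = 0.423873
H = 0.171691 + 0.522110 + 0.401051 + 0.271954 + 0.516387 + 0.423873 = 2.307066

H = 2.3071 bits/symbol


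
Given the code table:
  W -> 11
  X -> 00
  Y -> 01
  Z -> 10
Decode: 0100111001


Decoding:
01 -> Y
00 -> X
11 -> W
10 -> Z
01 -> Y


Result: YXWZY


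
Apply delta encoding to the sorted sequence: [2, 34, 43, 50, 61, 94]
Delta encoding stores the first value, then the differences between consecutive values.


First value: 2
Deltas:
  34 - 2 = 32
  43 - 34 = 9
  50 - 43 = 7
  61 - 50 = 11
  94 - 61 = 33


Delta encoded: [2, 32, 9, 7, 11, 33]


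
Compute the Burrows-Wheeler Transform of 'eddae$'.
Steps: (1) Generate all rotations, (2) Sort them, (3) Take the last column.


Rotations (sorted):
  0: $eddae -> last char: e
  1: ae$edd -> last char: d
  2: dae$ed -> last char: d
  3: ddae$e -> last char: e
  4: e$edda -> last char: a
  5: eddae$ -> last char: $


BWT = eddea$


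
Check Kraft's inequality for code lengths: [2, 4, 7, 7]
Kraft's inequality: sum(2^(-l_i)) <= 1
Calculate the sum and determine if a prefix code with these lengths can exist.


Sum = 2^(-2) + 2^(-4) + 2^(-7) + 2^(-7)
    = 0.25 + 0.0625 + 0.0078125 + 0.0078125
    = 42/128 = 0.328125
Since 0.328125 <= 1, Kraft's inequality IS satisfied.
A prefix code with these lengths CAN exist.

Kraft sum = 0.328125. Satisfied.


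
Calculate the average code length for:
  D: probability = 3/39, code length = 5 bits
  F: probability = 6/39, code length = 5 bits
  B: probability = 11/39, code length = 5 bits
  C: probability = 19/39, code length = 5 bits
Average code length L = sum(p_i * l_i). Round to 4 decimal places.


Weighted contributions p_i * l_i:
  D: (3/39) * 5 = 15/39
  F: (6/39) * 5 = 30/39
  B: (11/39) * 5 = 55/39
  C: (19/39) * 5 = 95/39
Sum = (15 + 30 + 55 + 95)/39 = 195/39

L = 195/39 = 5.0000 bits/symbol


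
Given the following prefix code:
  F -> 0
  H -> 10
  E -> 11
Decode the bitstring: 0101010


Decoding step by step:
Bits 0 -> F
Bits 10 -> H
Bits 10 -> H
Bits 10 -> H


Decoded message: FHHH


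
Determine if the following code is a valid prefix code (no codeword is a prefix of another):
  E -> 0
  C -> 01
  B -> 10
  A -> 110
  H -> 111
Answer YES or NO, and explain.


Checking each pair (does one codeword prefix another?):
  E='0' vs C='01': prefix -- VIOLATION

NO -- this is NOT a valid prefix code. E (0) is a prefix of C (01).


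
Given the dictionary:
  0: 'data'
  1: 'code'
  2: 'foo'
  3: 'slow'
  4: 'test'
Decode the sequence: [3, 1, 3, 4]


Look up each index in the dictionary:
  3 -> 'slow'
  1 -> 'code'
  3 -> 'slow'
  4 -> 'test'

Decoded: "slow code slow test"


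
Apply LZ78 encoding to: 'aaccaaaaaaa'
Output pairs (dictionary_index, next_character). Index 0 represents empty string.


LZ78 encoding steps:
Dictionary: {0: ''}
Step 1: w='' (idx 0), next='a' -> output (0, 'a'), add 'a' as idx 1
Step 2: w='a' (idx 1), next='c' -> output (1, 'c'), add 'ac' as idx 2
Step 3: w='' (idx 0), next='c' -> output (0, 'c'), add 'c' as idx 3
Step 4: w='a' (idx 1), next='a' -> output (1, 'a'), add 'aa' as idx 4
Step 5: w='aa' (idx 4), next='a' -> output (4, 'a'), add 'aaa' as idx 5
Step 6: w='aa' (idx 4), end of input -> output (4, '')


Encoded: [(0, 'a'), (1, 'c'), (0, 'c'), (1, 'a'), (4, 'a'), (4, '')]


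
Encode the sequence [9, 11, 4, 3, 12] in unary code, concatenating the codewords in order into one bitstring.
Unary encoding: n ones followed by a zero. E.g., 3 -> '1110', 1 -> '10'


Encode each number as n ones followed by a terminating 0:
  9 -> 1111111110 (10 bits)
  11 -> 111111111110 (12 bits)
  4 -> 11110 (5 bits)
  3 -> 1110 (4 bits)
  12 -> 1111111111110 (13 bits)
Total length = 10 + 12 + 5 + 4 + 13 = 44 bits.

Unary([9, 11, 4, 3, 12]) = 11111111101111111111101111011101111111111110 (44 bits)


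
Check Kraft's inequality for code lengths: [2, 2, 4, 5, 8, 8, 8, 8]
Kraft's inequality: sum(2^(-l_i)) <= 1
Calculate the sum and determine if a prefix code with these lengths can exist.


Sum = 2^(-2) + 2^(-2) + 2^(-4) + 2^(-5) + 2^(-8) + 2^(-8) + 2^(-8) + 2^(-8)
    = 0.25 + 0.25 + 0.0625 + 0.03125 + 0.00390625 + 0.00390625 + 0.00390625 + 0.00390625
    = 156/256 = 0.609375
Since 0.609375 <= 1, Kraft's inequality IS satisfied.
A prefix code with these lengths CAN exist.

Kraft sum = 0.609375. Satisfied.


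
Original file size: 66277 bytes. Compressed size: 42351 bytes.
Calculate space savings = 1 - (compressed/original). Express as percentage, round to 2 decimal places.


ratio = compressed/original = 42351/66277 = 0.639
savings = 1 - ratio = 1 - 0.639 = 0.361
as a percentage: 0.361 * 100 = 36.1%

Space savings = 1 - 42351/66277 = 36.1%


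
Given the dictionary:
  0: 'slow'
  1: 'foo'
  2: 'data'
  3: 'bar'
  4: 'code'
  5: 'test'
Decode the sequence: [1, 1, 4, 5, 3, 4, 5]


Look up each index in the dictionary:
  1 -> 'foo'
  1 -> 'foo'
  4 -> 'code'
  5 -> 'test'
  3 -> 'bar'
  4 -> 'code'
  5 -> 'test'

Decoded: "foo foo code test bar code test"


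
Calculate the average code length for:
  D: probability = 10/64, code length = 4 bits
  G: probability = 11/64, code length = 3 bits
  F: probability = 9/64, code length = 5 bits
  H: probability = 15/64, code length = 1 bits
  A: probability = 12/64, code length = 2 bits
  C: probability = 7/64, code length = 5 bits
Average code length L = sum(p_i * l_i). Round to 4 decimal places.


Weighted contributions p_i * l_i:
  D: (10/64) * 4 = 40/64
  G: (11/64) * 3 = 33/64
  F: (9/64) * 5 = 45/64
  H: (15/64) * 1 = 15/64
  A: (12/64) * 2 = 24/64
  C: (7/64) * 5 = 35/64
Sum = (40 + 33 + 45 + 15 + 24 + 35)/64 = 192/64

L = 192/64 = 3.0000 bits/symbol


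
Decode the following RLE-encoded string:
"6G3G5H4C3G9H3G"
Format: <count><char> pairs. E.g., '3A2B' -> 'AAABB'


Expanding each <count><char> pair:
  6G -> 'GGGGGG'
  3G -> 'GGG'
  5H -> 'HHHHH'
  4C -> 'CCCC'
  3G -> 'GGG'
  9H -> 'HHHHHHHHH'
  3G -> 'GGG'

Decoded = GGGGGGGGGHHHHHCCCCGGGHHHHHHHHHGGG


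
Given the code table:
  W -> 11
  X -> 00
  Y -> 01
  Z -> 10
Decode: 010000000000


Decoding:
01 -> Y
00 -> X
00 -> X
00 -> X
00 -> X
00 -> X


Result: YXXXXX


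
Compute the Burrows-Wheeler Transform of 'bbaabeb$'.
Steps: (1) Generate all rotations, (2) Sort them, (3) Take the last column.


Rotations (sorted):
  0: $bbaabeb -> last char: b
  1: aabeb$bb -> last char: b
  2: abeb$bba -> last char: a
  3: b$bbaabe -> last char: e
  4: baabeb$b -> last char: b
  5: bbaabeb$ -> last char: $
  6: beb$bbaa -> last char: a
  7: eb$bbaab -> last char: b


BWT = bbaeb$ab


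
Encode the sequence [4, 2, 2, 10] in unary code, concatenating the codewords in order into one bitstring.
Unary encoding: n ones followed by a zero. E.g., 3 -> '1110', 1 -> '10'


Encode each number as n ones followed by a terminating 0:
  4 -> 11110 (5 bits)
  2 -> 110 (3 bits)
  2 -> 110 (3 bits)
  10 -> 11111111110 (11 bits)
Total length = 5 + 3 + 3 + 11 = 22 bits.

Unary([4, 2, 2, 10]) = 1111011011011111111110 (22 bits)


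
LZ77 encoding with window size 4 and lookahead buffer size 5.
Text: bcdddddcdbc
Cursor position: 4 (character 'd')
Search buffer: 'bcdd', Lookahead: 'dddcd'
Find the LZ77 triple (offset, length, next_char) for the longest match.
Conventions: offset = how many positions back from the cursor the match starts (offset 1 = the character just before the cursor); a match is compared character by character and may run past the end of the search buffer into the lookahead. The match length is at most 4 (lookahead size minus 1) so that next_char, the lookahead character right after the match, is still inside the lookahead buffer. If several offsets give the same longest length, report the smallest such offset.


Try each offset into the search buffer:
  offset=1 (pos 3, char 'd'): match length 3
  offset=2 (pos 2, char 'd'): match length 3
  offset=3 (pos 1, char 'c'): match length 0
  offset=4 (pos 0, char 'b'): match length 0
Longest match has length 3, found at offsets 1, 2; take the smallest, offset 1.
next_char = character at position 4 + 3 = 7 -> 'c'

Best match: offset=1, length=3 (matching 'ddd' starting at position 3)
LZ77 triple: (1, 3, 'c')


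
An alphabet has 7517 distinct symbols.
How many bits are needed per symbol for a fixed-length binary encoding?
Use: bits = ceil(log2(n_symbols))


log2(7517) = 12.8759
Bracket: 2^12 = 4096 < 7517 <= 2^13 = 8192
So ceil(log2(7517)) = 13

bits = ceil(log2(7517)) = ceil(12.8759) = 13 bits


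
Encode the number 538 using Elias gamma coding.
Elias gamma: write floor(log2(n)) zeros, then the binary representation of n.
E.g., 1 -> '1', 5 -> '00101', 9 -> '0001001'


num_bits = floor(log2(538)) + 1 = 10
leading_zeros = num_bits - 1 = 9
binary(538) = 1000011010

Elias gamma(538) = '000000000' + '1000011010' = 0000000001000011010 (19 bits)


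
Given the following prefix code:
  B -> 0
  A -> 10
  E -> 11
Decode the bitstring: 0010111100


Decoding step by step:
Bits 0 -> B
Bits 0 -> B
Bits 10 -> A
Bits 11 -> E
Bits 11 -> E
Bits 0 -> B
Bits 0 -> B


Decoded message: BBAEEBB


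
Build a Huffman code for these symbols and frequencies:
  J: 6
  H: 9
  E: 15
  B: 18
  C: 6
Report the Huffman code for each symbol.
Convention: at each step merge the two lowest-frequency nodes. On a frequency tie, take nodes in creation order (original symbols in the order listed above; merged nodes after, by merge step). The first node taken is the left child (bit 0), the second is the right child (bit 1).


Huffman tree construction:
Step 1: Merge J(6) + C(6) = 12
Step 2: Merge H(9) + (J+C)(12) = 21
Step 3: Merge E(15) + B(18) = 33
Step 4: Merge (H+(J+C))(21) + (E+B)(33) = 54
Read each symbol's code off the tree from the root (left child = 0, right child = 1).

Codes:
  J: 010 (length 3)
  H: 00 (length 2)
  E: 10 (length 2)
  B: 11 (length 2)
  C: 011 (length 3)
Average code length: 120/54 = 2.2222 bits/symbol


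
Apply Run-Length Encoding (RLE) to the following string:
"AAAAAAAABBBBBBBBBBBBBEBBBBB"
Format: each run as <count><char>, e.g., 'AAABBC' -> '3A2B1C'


Scanning runs left to right:
  i=0: run of 'A' x 8 -> '8A'
  i=8: run of 'B' x 13 -> '13B'
  i=21: run of 'E' x 1 -> '1E'
  i=22: run of 'B' x 5 -> '5B'

RLE = 8A13B1E5B


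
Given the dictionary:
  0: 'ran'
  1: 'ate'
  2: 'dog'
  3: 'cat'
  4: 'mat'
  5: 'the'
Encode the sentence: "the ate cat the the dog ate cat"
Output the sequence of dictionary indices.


Look up each word in the dictionary:
  'the' -> 5
  'ate' -> 1
  'cat' -> 3
  'the' -> 5
  'the' -> 5
  'dog' -> 2
  'ate' -> 1
  'cat' -> 3

Encoded: [5, 1, 3, 5, 5, 2, 1, 3]


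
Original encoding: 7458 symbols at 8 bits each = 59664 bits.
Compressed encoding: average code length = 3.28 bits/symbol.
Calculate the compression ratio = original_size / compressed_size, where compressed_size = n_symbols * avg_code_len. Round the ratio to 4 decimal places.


original_size = n_symbols * orig_bits = 7458 * 8 = 59664 bits
compressed_size = n_symbols * avg_code_len = 7458 * 3.28 = 24462.24 bits
ratio = original_size / compressed_size = 59664 / 24462.24 = 2.439

Compression ratio = 2.439


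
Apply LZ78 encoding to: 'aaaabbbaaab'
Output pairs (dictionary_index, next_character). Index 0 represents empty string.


LZ78 encoding steps:
Dictionary: {0: ''}
Step 1: w='' (idx 0), next='a' -> output (0, 'a'), add 'a' as idx 1
Step 2: w='a' (idx 1), next='a' -> output (1, 'a'), add 'aa' as idx 2
Step 3: w='a' (idx 1), next='b' -> output (1, 'b'), add 'ab' as idx 3
Step 4: w='' (idx 0), next='b' -> output (0, 'b'), add 'b' as idx 4
Step 5: w='b' (idx 4), next='a' -> output (4, 'a'), add 'ba' as idx 5
Step 6: w='aa' (idx 2), next='b' -> output (2, 'b'), add 'aab' as idx 6


Encoded: [(0, 'a'), (1, 'a'), (1, 'b'), (0, 'b'), (4, 'a'), (2, 'b')]


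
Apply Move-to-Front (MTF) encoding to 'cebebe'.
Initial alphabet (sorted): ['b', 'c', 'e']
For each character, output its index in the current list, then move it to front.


MTF encoding:
'c': index 1 in ['b', 'c', 'e'] -> ['c', 'b', 'e']
'e': index 2 in ['c', 'b', 'e'] -> ['e', 'c', 'b']
'b': index 2 in ['e', 'c', 'b'] -> ['b', 'e', 'c']
'e': index 1 in ['b', 'e', 'c'] -> ['e', 'b', 'c']
'b': index 1 in ['e', 'b', 'c'] -> ['b', 'e', 'c']
'e': index 1 in ['b', 'e', 'c'] -> ['e', 'b', 'c']


Output: [1, 2, 2, 1, 1, 1]


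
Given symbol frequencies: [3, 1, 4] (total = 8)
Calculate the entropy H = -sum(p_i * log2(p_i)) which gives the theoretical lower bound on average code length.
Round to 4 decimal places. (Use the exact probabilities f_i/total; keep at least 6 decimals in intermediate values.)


Per-symbol terms -p_i * log2(p_i) with p_i = f_i/8:
  p = 3/8 = 0.375000: log2(p) = -1.415037, -p*log2(p) = 0.530639
  p = 1/8 = 0.125000: log2(p) = -3.000000, -p*log2(p) = 0.375000
  p = 4/8 = 0.500000: log2(p) = -1.000000, -p*log2(p) = 0.500000
H = 0.530639 + 0.375000 + 0.500000 = 1.405639

H = 1.4056 bits/symbol


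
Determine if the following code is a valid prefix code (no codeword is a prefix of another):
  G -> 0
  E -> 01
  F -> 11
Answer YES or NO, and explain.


Checking each pair (does one codeword prefix another?):
  G='0' vs E='01': prefix -- VIOLATION

NO -- this is NOT a valid prefix code. G (0) is a prefix of E (01).


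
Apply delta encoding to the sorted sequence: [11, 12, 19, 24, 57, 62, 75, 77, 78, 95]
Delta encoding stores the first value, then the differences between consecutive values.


First value: 11
Deltas:
  12 - 11 = 1
  19 - 12 = 7
  24 - 19 = 5
  57 - 24 = 33
  62 - 57 = 5
  75 - 62 = 13
  77 - 75 = 2
  78 - 77 = 1
  95 - 78 = 17


Delta encoded: [11, 1, 7, 5, 33, 5, 13, 2, 1, 17]


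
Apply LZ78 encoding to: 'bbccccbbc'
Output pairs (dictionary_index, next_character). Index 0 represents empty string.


LZ78 encoding steps:
Dictionary: {0: ''}
Step 1: w='' (idx 0), next='b' -> output (0, 'b'), add 'b' as idx 1
Step 2: w='b' (idx 1), next='c' -> output (1, 'c'), add 'bc' as idx 2
Step 3: w='' (idx 0), next='c' -> output (0, 'c'), add 'c' as idx 3
Step 4: w='c' (idx 3), next='c' -> output (3, 'c'), add 'cc' as idx 4
Step 5: w='b' (idx 1), next='b' -> output (1, 'b'), add 'bb' as idx 5
Step 6: w='c' (idx 3), end of input -> output (3, '')


Encoded: [(0, 'b'), (1, 'c'), (0, 'c'), (3, 'c'), (1, 'b'), (3, '')]


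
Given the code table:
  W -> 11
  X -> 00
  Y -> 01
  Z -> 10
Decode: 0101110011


Decoding:
01 -> Y
01 -> Y
11 -> W
00 -> X
11 -> W


Result: YYWXW


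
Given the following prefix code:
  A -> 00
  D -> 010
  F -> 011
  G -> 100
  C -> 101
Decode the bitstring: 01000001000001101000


Decoding step by step:
Bits 010 -> D
Bits 00 -> A
Bits 00 -> A
Bits 100 -> G
Bits 00 -> A
Bits 011 -> F
Bits 010 -> D
Bits 00 -> A


Decoded message: DAAGAFDA


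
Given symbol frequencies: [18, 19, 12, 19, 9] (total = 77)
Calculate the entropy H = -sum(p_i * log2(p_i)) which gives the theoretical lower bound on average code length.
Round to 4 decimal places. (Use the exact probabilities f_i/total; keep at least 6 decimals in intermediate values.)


Per-symbol terms -p_i * log2(p_i) with p_i = f_i/77:
  p = 18/77 = 0.233766: log2(p) = -2.096862, -p*log2(p) = 0.490175
  p = 19/77 = 0.246753: log2(p) = -2.018859, -p*log2(p) = 0.498160
  p = 12/77 = 0.155844: log2(p) = -2.681824, -p*log2(p) = 0.417947
  p = 19/77 = 0.246753: log2(p) = -2.018859, -p*log2(p) = 0.498160
  p = 9/77 = 0.116883: log2(p) = -3.096862, -p*log2(p) = 0.361971
H = 0.490175 + 0.498160 + 0.417947 + 0.498160 + 0.361971 = 2.266413

H = 2.2664 bits/symbol


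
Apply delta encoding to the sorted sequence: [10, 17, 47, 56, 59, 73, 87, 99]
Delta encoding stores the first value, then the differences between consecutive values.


First value: 10
Deltas:
  17 - 10 = 7
  47 - 17 = 30
  56 - 47 = 9
  59 - 56 = 3
  73 - 59 = 14
  87 - 73 = 14
  99 - 87 = 12


Delta encoded: [10, 7, 30, 9, 3, 14, 14, 12]


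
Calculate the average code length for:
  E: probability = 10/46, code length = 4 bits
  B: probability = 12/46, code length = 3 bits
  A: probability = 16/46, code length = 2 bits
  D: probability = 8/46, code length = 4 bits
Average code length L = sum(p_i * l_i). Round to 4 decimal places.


Weighted contributions p_i * l_i:
  E: (10/46) * 4 = 40/46
  B: (12/46) * 3 = 36/46
  A: (16/46) * 2 = 32/46
  D: (8/46) * 4 = 32/46
Sum = (40 + 36 + 32 + 32)/46 = 140/46

L = 140/46 = 3.0435 bits/symbol


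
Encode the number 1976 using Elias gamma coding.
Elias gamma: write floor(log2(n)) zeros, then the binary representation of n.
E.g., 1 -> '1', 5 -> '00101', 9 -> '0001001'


num_bits = floor(log2(1976)) + 1 = 11
leading_zeros = num_bits - 1 = 10
binary(1976) = 11110111000

Elias gamma(1976) = '0000000000' + '11110111000' = 000000000011110111000 (21 bits)


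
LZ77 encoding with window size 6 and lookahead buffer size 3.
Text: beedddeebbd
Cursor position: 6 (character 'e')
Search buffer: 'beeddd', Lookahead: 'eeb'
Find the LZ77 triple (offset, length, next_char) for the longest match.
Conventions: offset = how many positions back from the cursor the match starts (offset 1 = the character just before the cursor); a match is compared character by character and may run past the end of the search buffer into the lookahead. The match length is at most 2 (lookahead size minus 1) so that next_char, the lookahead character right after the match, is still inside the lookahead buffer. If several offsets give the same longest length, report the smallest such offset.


Try each offset into the search buffer:
  offset=1 (pos 5, char 'd'): match length 0
  offset=2 (pos 4, char 'd'): match length 0
  offset=3 (pos 3, char 'd'): match length 0
  offset=4 (pos 2, char 'e'): match length 1
  offset=5 (pos 1, char 'e'): match length 2
  offset=6 (pos 0, char 'b'): match length 0
Longest match has length 2 at offset 5.
next_char = character at position 6 + 2 = 8 -> 'b'

Best match: offset=5, length=2 (matching 'ee' starting at position 1)
LZ77 triple: (5, 2, 'b')


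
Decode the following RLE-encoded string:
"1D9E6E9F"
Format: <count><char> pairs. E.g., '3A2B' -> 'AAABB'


Expanding each <count><char> pair:
  1D -> 'D'
  9E -> 'EEEEEEEEE'
  6E -> 'EEEEEE'
  9F -> 'FFFFFFFFF'

Decoded = DEEEEEEEEEEEEEEEFFFFFFFFF


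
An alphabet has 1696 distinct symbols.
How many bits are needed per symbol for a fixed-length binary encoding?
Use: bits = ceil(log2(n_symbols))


log2(1696) = 10.7279
Bracket: 2^10 = 1024 < 1696 <= 2^11 = 2048
So ceil(log2(1696)) = 11

bits = ceil(log2(1696)) = ceil(10.7279) = 11 bits
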